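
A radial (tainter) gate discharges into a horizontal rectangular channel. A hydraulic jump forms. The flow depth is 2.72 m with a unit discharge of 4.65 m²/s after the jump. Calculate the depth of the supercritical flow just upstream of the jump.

y₁ = 0.503 m

V₂ = q/y₂ = 4.65/2.72 = 1.71 m/s; Fr₂ = V₂/√(g·y₂) = 0.331.
Since the conjugate-depth ratio holds either way, y₁/y₂ = ½[√(1 + 8Fr₂²) − 1] = ½[√1.876 − 1] = 0.185.
y₁ = 0.185 × 2.72 = 0.503 m.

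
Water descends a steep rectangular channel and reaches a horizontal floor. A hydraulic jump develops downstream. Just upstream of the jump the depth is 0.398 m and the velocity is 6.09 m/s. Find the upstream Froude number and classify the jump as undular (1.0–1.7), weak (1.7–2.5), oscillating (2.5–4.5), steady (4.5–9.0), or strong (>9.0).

Fr₁ = V₁/√(g·y₁) = 6.09/√(9.81×0.398) = 3.08.
Fr₁ = 3.08 lies in the oscillating range.

Fr₁ = 3.08; oscillating jump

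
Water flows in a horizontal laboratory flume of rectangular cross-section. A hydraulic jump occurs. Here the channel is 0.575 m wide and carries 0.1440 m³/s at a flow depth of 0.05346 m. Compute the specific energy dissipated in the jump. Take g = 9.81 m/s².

q = Q/b = 0.1440/0.575 = 0.2504 m²/s; V₁ = q/y₁ = 4.685 m/s. Fr₁ = V₁/√(g·y₁) = 6.469.
From the momentum equation for a rectangular channel, y₂/y₁ = ½[√(1 + 8Fr₁²) − 1] = ½[√335.75 − 1] = 8.662.
y₂ = 8.662 × 0.05346 = 0.4631 m.
V₂ = q/y₂ = 0.2504/0.4631 = 0.5408 m/s. E₁ = y₁ + V₁²/2g = 1.172 m; E₂ = y₂ + V₂²/2g = 0.4780 m. ΔE = E₁ − E₂ = 0.6940 m.

ΔE = 0.6940 m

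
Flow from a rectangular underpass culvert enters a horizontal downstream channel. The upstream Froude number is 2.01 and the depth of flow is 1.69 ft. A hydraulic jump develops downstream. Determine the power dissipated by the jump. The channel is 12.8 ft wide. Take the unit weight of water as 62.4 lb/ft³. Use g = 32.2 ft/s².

Fr₁ = 2.01 (given).
From the momentum equation for a rectangular channel, y₂/y₁ = ½[√(1 + 8Fr₁²) − 1] = ½[√33.32 − 1] = 2.39.
y₂ = 2.39 × 1.69 = 4.03 ft.
Head loss: ΔE = (y₂ − y₁)³/(4y₁y₂) = (4.03 − 1.69)³/(4×1.69×4.03) = 12.9/27.3 = 0.472 ft.
V₁ = Fr₁·√(g·y₁) = 2.01×√(32.2×1.69) = 14.8 ft/s; q = V₁·y₁ = 25.1 ft²/s. Q = q·b = 25.1 × 12.8 = 321 cfs. P = γ·Q·ΔE/550 = 62.4 × 321 × 0.472 / 550 = 17.2 hp.

P = 17.2 hp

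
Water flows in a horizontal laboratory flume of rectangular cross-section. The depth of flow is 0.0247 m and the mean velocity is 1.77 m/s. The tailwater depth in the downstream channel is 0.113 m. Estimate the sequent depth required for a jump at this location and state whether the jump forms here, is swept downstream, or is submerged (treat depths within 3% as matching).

y₂ = 0.114 m; the jump forms here

Fr₁ = V₁/√(g·y₁) = 1.77/√(9.81×0.0247) = 3.60.
Conjugate-depth relation: y₂/y₁ = ½[√(1 + 8Fr₁²) − 1] = ½[√104.4 − 1] = 4.61.
y₂ = 4.61 × 0.0247 = 0.114 m.
Tailwater y_tw = 0.113 m: y_tw ≈ y₂, so the jump forms here.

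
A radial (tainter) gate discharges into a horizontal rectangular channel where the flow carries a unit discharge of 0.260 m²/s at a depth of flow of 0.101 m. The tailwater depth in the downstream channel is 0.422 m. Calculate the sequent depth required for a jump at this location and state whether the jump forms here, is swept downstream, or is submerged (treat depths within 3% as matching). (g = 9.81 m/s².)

y₂ = 0.322 m; the jump is submerged

V₁ = q/y₁ = 0.260/0.101 = 2.57 m/s. Fr₁ = V₁/√(g·y₁) = 2.57/√(9.81×0.101) = 2.59.
Bélanger equation: y₂/y₁ = ½[√(1 + 8Fr₁²) − 1] = ½[√54.51 − 1] = 3.19.
y₂ = 3.19 × 0.101 = 0.322 m.
Tailwater y_tw = 0.422 m: y_tw > y₂, so the jump is submerged.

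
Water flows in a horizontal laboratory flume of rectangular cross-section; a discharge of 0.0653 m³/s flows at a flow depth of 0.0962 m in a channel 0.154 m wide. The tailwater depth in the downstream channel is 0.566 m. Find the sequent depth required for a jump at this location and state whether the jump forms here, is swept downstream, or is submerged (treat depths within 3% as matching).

y₂ = 0.571 m; the jump forms here

q = Q/b = 0.0653/0.154 = 0.424 m²/s; V₁ = q/y₁ = 4.41 m/s. Fr₁ = V₁/√(g·y₁) = 4.54.
Conjugate-depth relation: y₂/y₁ = ½[√(1 + 8Fr₁²) − 1] = ½[√165.7 − 1] = 5.94.
y₂ = 5.94 × 0.0962 = 0.571 m.
Tailwater y_tw = 0.566 m: y_tw ≈ y₂, so the jump forms here.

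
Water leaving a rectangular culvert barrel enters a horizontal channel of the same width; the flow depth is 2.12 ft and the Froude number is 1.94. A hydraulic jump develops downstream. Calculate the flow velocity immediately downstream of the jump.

V₂ = 7.00 ft/s

Fr₁ = 1.94 (given).
Conjugate-depth relation: y₂/y₁ = ½[√(1 + 8Fr₁²) − 1] = ½[√31.11 − 1] = 2.29.
y₂ = 2.29 × 2.12 = 4.85 ft.
V₁ = Fr₁·√(g·y₁) = 1.94×√(32.2×2.12) = 16.0 ft/s; q = V₁·y₁ = 34.0 ft²/s.
V₂ = q/y₂ = 34.0/4.85 = 7.00 ft/s.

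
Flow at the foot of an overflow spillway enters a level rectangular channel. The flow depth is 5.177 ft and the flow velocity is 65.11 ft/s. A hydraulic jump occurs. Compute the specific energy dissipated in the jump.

ΔE = 35.09 ft

Fr₁ = V₁/√(g·y₁) = 65.11/√(32.2×5.177) = 5.043.
Bélanger equation: y₂/y₁ = ½[√(1 + 8Fr₁²) − 1] = ½[√204.45 − 1] = 6.649.
y₂ = 6.649 × 5.177 = 34.42 ft.
q = V₁·y₁ = 65.11 × 5.177 = 337.1 ft²/s. V₂ = q/y₂ = 337.1/34.42 = 9.792 ft/s. E₁ = y₁ + V₁²/2g = 71.00 ft; E₂ = y₂ + V₂²/2g = 35.91 ft. ΔE = E₁ − E₂ = 35.09 ft.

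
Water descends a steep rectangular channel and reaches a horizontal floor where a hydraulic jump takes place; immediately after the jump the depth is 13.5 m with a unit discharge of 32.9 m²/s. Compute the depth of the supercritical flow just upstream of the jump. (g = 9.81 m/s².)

y₁ = 1.12 m

V₂ = q/y₂ = 32.9/13.5 = 2.44 m/s; Fr₂ = V₂/√(g·y₂) = 0.212.
The Bélanger relation is symmetric: y₁/y₂ = ½[√(1 + 8Fr₂²) − 1] = ½[√1.359 − 1] = 0.0828.
y₁ = 0.0828 × 13.5 = 1.12 m.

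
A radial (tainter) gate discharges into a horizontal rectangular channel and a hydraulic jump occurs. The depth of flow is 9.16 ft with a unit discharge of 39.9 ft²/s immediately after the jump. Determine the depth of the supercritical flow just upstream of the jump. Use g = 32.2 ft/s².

y₁ = 1.06 ft

V₂ = q/y₂ = 39.9/9.16 = 4.36 ft/s; Fr₂ = V₂/√(g·y₂) = 0.254.
Applying the sequent-depth relation in reverse, y₁/y₂ = ½[√(1 + 8Fr₂²) − 1] = ½[√1.515 − 1] = 0.115.
y₁ = 0.115 × 9.16 = 1.06 ft.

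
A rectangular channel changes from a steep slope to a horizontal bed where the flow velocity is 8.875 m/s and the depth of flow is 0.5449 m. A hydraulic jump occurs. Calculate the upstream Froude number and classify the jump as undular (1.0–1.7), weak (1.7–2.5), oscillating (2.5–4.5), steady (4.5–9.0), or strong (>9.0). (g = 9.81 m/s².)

Fr₁ = 3.839; oscillating jump

Fr₁ = V₁/√(g·y₁) = 8.875/√(9.81×0.5449) = 3.839.
Fr₁ = 3.839 lies in the oscillating range.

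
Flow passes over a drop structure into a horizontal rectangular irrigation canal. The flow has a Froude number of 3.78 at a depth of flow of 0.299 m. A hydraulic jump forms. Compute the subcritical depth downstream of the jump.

Fr₁ = 3.78 (given).
Sequent-depth ratio: y₂/y₁ = ½[√(1 + 8Fr₁²) − 1] = ½[√115.3 − 1] = 4.87.
y₂ = 4.87 × 0.299 = 1.46 m.

y₂ = 1.46 m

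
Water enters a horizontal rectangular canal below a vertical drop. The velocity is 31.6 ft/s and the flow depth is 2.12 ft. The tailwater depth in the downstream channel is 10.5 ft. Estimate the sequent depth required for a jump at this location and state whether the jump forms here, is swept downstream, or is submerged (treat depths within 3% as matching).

Fr₁ = V₁/√(g·y₁) = 31.6/√(32.2×2.12) = 3.82.
Conjugate-depth relation: y₂/y₁ = ½[√(1 + 8Fr₁²) − 1] = ½[√118.0 − 1] = 4.93.
y₂ = 4.93 × 2.12 = 10.5 ft.
Tailwater y_tw = 10.5 ft: y_tw ≈ y₂, so the jump forms here.

y₂ = 10.5 ft; the jump forms here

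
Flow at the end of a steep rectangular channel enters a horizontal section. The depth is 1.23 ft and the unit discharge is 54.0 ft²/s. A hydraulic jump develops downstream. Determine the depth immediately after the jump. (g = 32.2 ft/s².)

y₂ = 11.5 ft

V₁ = q/y₁ = 54.0/1.23 = 43.9 ft/s. Fr₁ = V₁/√(g·y₁) = 43.9/√(32.2×1.23) = 6.98.
By Bélanger, y₂/y₁ = ½[√(1 + 8Fr₁²) − 1] = ½[√390.3 − 1] = 9.38.
y₂ = 9.38 × 1.23 = 11.5 ft.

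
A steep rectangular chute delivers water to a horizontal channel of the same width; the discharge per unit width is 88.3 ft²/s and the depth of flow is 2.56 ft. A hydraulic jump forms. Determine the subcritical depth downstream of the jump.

V₁ = q/y₁ = 88.3/2.56 = 34.5 ft/s. Fr₁ = V₁/√(g·y₁) = 34.5/√(32.2×2.56) = 3.80.
From the momentum equation for a rectangular channel, y₂/y₁ = ½[√(1 + 8Fr₁²) − 1] = ½[√116.5 − 1] = 4.90.
y₂ = 4.90 × 2.56 = 12.5 ft.

y₂ = 12.5 ft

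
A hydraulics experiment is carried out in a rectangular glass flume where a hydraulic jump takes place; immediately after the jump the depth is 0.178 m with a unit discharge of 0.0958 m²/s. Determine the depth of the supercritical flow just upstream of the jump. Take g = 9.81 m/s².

y₁ = 0.0468 m

V₂ = q/y₂ = 0.0958/0.178 = 0.538 m/s; Fr₂ = V₂/√(g·y₂) = 0.407.
The Bélanger relation is symmetric: y₁/y₂ = ½[√(1 + 8Fr₂²) − 1] = ½[√2.327 − 1] = 0.263.
y₁ = 0.263 × 0.178 = 0.0468 m.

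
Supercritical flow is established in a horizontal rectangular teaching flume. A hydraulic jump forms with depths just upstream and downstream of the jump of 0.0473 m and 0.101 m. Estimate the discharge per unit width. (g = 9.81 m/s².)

For a rectangular channel the momentum equation gives q² = ½·g·y₁·y₂·(y₁ + y₂) = ½×9.81×0.0473×0.101×0.148 = 0.00348.
q = √0.00348 = 0.0589 m²/s.

q = 0.0589 m²/s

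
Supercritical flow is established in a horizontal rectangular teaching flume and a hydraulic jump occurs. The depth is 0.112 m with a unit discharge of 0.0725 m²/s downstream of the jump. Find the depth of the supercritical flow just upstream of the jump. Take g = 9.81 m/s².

V₂ = q/y₂ = 0.0725/0.112 = 0.647 m/s; Fr₂ = V₂/√(g·y₂) = 0.618.
From the momentum equation (using Fr₂), y₁/y₂ = ½[√(1 + 8Fr₂²) − 1] = ½[√4.051 − 1] = 0.506.
y₁ = 0.506 × 0.112 = 0.0567 m.

y₁ = 0.0567 m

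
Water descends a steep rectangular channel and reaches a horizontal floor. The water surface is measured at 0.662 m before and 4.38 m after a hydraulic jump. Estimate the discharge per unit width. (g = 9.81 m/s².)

q = 8.47 m²/s

For a rectangular channel the momentum equation gives q² = ½·g·y₁·y₂·(y₁ + y₂) = ½×9.81×0.662×4.38×5.04 = 71.7.
q = √71.7 = 8.47 m²/s.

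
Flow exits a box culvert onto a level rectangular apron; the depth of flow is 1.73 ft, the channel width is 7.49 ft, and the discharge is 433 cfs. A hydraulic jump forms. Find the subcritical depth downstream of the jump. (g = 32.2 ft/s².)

y₂ = 10.1 ft

q = Q/b = 433/7.49 = 57.8 ft²/s; V₁ = q/y₁ = 33.4 ft/s. Fr₁ = V₁/√(g·y₁) = 4.48.
Sequent-depth ratio: y₂/y₁ = ½[√(1 + 8Fr₁²) − 1] = ½[√161.4 − 1] = 5.85.
y₂ = 5.85 × 1.73 = 10.1 ft.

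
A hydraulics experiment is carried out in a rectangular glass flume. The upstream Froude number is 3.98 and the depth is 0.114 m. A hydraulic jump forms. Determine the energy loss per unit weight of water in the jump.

ΔE = 0.396 m

Fr₁ = 3.98 (given).
Conjugate-depth relation: y₂/y₁ = ½[√(1 + 8Fr₁²) − 1] = ½[√127.7 − 1] = 5.15.
y₂ = 5.15 × 0.114 = 0.587 m.
Head loss: ΔE = (y₂ − y₁)³/(4y₁y₂) = (0.587 − 0.114)³/(4×0.114×0.587) = 0.106/0.268 = 0.396 m.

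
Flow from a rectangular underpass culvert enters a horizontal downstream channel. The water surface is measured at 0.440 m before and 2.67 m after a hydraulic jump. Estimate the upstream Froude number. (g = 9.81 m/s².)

Fr₁ = 4.63

For a rectangular channel the momentum equation gives q² = ½·g·y₁·y₂·(y₁ + y₂) = ½×9.81×0.440×2.67×3.11 = 17.9.
q = √17.9 = 4.23 m²/s.
V₁ = q/y₁ = 9.62 m/s; Fr₁ = V₁/√(g·y₁) = 4.63.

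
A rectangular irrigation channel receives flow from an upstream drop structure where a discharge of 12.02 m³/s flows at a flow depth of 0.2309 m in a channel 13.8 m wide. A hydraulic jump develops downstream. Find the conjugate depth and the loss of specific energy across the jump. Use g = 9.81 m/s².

y₂ = 0.7111 m; ΔE = 0.1686 m

q = Q/b = 12.02/13.8 = 0.8710 m²/s; V₁ = q/y₁ = 3.772 m/s. Fr₁ = V₁/√(g·y₁) = 2.506.
From the momentum equation for a rectangular channel, y₂/y₁ = ½[√(1 + 8Fr₁²) − 1] = ½[√51.257 − 1] = 3.080.
y₂ = 3.080 × 0.2309 = 0.7111 m.
Head loss: ΔE = (y₂ − y₁)³/(4y₁y₂) = (0.7111 − 0.2309)³/(4×0.2309×0.7111) = 0.1107/0.6568 = 0.1686 m.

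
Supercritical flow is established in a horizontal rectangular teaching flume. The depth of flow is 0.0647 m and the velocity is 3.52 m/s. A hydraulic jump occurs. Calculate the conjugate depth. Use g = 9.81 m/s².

y₂ = 0.373 m

Fr₁ = V₁/√(g·y₁) = 3.52/√(9.81×0.0647) = 4.42.
By Bélanger, y₂/y₁ = ½[√(1 + 8Fr₁²) − 1] = ½[√157.2 − 1] = 5.77.
y₂ = 5.77 × 0.0647 = 0.373 m.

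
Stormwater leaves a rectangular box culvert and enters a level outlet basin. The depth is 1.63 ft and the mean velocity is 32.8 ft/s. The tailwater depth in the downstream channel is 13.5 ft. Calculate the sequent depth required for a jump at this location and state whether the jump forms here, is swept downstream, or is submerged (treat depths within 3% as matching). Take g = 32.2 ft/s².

Fr₁ = V₁/√(g·y₁) = 32.8/√(32.2×1.63) = 4.53.
Sequent-depth ratio: y₂/y₁ = ½[√(1 + 8Fr₁²) − 1] = ½[√165.0 − 1] = 5.92.
y₂ = 5.92 × 1.63 = 9.65 ft.
Tailwater y_tw = 13.5 ft: y_tw > y₂, so the jump is submerged.

y₂ = 9.65 ft; the jump is submerged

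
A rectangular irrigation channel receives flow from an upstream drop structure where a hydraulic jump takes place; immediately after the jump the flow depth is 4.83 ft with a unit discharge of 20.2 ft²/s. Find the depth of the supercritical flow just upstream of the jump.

V₂ = q/y₂ = 20.2/4.83 = 4.18 ft/s; Fr₂ = V₂/√(g·y₂) = 0.335.
Applying the sequent-depth relation in reverse, y₁/y₂ = ½[√(1 + 8Fr₂²) − 1] = ½[√1.900 − 1] = 0.189.
y₁ = 0.189 × 4.83 = 0.914 ft.

y₁ = 0.914 ft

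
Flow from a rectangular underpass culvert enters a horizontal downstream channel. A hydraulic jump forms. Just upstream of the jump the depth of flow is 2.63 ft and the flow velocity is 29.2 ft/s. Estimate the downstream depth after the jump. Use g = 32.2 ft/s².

y₂ = 10.6 ft

Fr₁ = V₁/√(g·y₁) = 29.2/√(32.2×2.63) = 3.17.
Bélanger equation: y₂/y₁ = ½[√(1 + 8Fr₁²) − 1] = ½[√81.55 − 1] = 4.02.
y₂ = 4.02 × 2.63 = 10.6 ft.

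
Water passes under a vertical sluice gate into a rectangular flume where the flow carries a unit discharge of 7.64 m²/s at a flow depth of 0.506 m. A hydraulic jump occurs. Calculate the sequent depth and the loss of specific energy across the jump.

V₁ = q/y₁ = 7.64/0.506 = 15.1 m/s. Fr₁ = V₁/√(g·y₁) = 15.1/√(9.81×0.506) = 6.78.
Sequent-depth ratio: y₂/y₁ = ½[√(1 + 8Fr₁²) − 1] = ½[√368.4 − 1] = 9.10.
y₂ = 9.10 × 0.506 = 4.60 m.
Head loss: ΔE = (y₂ − y₁)³/(4y₁y₂) = (4.60 − 0.506)³/(4×0.506×4.60) = 68.8/9.32 = 7.38 m.

y₂ = 4.60 m; ΔE = 7.38 m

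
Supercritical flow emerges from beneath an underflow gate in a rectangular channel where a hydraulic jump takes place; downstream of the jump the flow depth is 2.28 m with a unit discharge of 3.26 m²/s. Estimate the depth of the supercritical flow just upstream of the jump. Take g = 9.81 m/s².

y₁ = 0.360 m

V₂ = q/y₂ = 3.26/2.28 = 1.43 m/s; Fr₂ = V₂/√(g·y₂) = 0.302.
The Bélanger relation is symmetric: y₁/y₂ = ½[√(1 + 8Fr₂²) − 1] = ½[√1.731 − 1] = 0.158.
y₁ = 0.158 × 2.28 = 0.360 m.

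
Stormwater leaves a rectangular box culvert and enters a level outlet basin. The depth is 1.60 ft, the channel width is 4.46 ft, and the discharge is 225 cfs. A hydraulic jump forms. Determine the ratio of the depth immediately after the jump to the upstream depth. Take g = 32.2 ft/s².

q = Q/b = 225/4.46 = 50.4 ft²/s; V₁ = q/y₁ = 31.5 ft/s. Fr₁ = V₁/√(g·y₁) = 4.39.
Conjugate-depth relation: y₂/y₁ = ½[√(1 + 8Fr₁²) − 1] = ½[√155.4 − 1] = 5.73.

y₂/y₁ = 5.73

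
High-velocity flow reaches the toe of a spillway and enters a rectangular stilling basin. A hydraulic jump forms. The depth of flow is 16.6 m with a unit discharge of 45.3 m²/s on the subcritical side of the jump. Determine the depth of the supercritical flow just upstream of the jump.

y₁ = 1.40 m

V₂ = q/y₂ = 45.3/16.6 = 2.73 m/s; Fr₂ = V₂/√(g·y₂) = 0.214.
The Bélanger relation is symmetric: y₁/y₂ = ½[√(1 + 8Fr₂²) − 1] = ½[√1.366 − 1] = 0.0843.
y₁ = 0.0843 × 16.6 = 1.40 m.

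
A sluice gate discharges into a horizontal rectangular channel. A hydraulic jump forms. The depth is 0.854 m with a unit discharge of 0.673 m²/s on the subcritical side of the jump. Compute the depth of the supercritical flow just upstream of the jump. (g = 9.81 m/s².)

y₁ = 0.112 m

V₂ = q/y₂ = 0.673/0.854 = 0.788 m/s; Fr₂ = V₂/√(g·y₂) = 0.272.
Since the conjugate-depth ratio holds either way, y₁/y₂ = ½[√(1 + 8Fr₂²) − 1] = ½[√1.593 − 1] = 0.131.
y₁ = 0.131 × 0.854 = 0.112 m.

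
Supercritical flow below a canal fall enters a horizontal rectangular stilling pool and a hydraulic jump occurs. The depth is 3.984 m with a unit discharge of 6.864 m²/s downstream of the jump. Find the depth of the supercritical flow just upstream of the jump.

V₂ = q/y₂ = 6.864/3.984 = 1.723 m/s; Fr₂ = V₂/√(g·y₂) = 0.2756.
Applying the sequent-depth relation in reverse, y₁/y₂ = ½[√(1 + 8Fr₂²) − 1] = ½[√1.6076 − 1] = 0.1340.
y₁ = 0.1340 × 3.984 = 0.5337 m.

y₁ = 0.5337 m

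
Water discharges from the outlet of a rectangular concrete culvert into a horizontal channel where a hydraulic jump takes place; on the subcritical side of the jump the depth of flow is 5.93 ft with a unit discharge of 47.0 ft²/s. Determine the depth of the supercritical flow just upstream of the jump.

V₂ = q/y₂ = 47.0/5.93 = 7.93 ft/s; Fr₂ = V₂/√(g·y₂) = 0.574.
Since the conjugate-depth ratio holds either way, y₁/y₂ = ½[√(1 + 8Fr₂²) − 1] = ½[√3.632 − 1] = 0.453.
y₁ = 0.453 × 5.93 = 2.69 ft.

y₁ = 2.69 ft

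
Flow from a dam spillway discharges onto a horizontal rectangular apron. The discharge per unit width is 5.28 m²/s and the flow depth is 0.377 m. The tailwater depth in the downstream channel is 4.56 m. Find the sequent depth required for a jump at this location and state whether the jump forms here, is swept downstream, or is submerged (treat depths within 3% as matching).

V₁ = q/y₁ = 5.28/0.377 = 14.0 m/s. Fr₁ = V₁/√(g·y₁) = 14.0/√(9.81×0.377) = 7.28.
Sequent-depth ratio: y₂/y₁ = ½[√(1 + 8Fr₁²) − 1] = ½[√425.3 − 1] = 9.81.
y₂ = 9.81 × 0.377 = 3.70 m.
Tailwater y_tw = 4.56 m: y_tw > y₂, so the jump is submerged.

y₂ = 3.70 m; the jump is submerged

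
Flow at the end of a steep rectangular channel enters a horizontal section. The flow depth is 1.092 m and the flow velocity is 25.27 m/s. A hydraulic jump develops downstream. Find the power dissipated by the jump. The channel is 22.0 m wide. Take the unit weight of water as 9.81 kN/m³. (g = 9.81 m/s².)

P = 130724 kW

Fr₁ = V₁/√(g·y₁) = 25.27/√(9.81×1.092) = 7.721.
Bélanger equation: y₂/y₁ = ½[√(1 + 8Fr₁²) − 1] = ½[√477.88 − 1] = 10.43.
y₂ = 10.43 × 1.092 = 11.39 m.
q = V₁·y₁ = 25.27 × 1.092 = 27.59 m²/s. V₂ = q/y₂ = 27.59/11.39 = 2.423 m/s. E₁ = y₁ + V₁²/2g = 33.64 m; E₂ = y₂ + V₂²/2g = 11.69 m. ΔE = E₁ − E₂ = 21.95 m.
Q = q·b = 27.59 × 22.0 = 607.1 m³/s. P = γ·Q·ΔE = 9.81 × 607.1 × 21.95 = 130724 kW.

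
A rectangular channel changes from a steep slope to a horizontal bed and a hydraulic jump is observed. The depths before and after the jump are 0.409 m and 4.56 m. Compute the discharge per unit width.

q = 6.74 m²/s

For a rectangular channel the momentum equation gives q² = ½·g·y₁·y₂·(y₁ + y₂) = ½×9.81×0.409×4.56×4.97 = 45.5.
q = √45.5 = 6.74 m²/s.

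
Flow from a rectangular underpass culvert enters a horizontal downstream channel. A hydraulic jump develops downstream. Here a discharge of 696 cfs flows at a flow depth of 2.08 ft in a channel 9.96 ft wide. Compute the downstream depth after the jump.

y₂ = 11.1 ft

q = Q/b = 696/9.96 = 69.9 ft²/s; V₁ = q/y₁ = 33.6 ft/s. Fr₁ = V₁/√(g·y₁) = 4.11.
From the momentum equation for a rectangular channel, y₂/y₁ = ½[√(1 + 8Fr₁²) − 1] = ½[√135.8 − 1] = 5.33.
y₂ = 5.33 × 2.08 = 11.1 ft.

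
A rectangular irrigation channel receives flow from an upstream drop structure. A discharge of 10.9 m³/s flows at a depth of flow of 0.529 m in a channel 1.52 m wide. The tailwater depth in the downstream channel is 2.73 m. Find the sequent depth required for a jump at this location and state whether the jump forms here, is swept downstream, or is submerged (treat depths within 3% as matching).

y₂ = 4.20 m; the jump is swept downstream

q = Q/b = 10.9/1.52 = 7.17 m²/s; V₁ = q/y₁ = 13.6 m/s. Fr₁ = V₁/√(g·y₁) = 5.95.
Sequent-depth ratio: y₂/y₁ = ½[√(1 + 8Fr₁²) − 1] = ½[√284.3 − 1] = 7.93.
y₂ = 7.93 × 0.529 = 4.20 m.
Tailwater y_tw = 2.73 m: y_tw < y₂, so the jump is swept downstream.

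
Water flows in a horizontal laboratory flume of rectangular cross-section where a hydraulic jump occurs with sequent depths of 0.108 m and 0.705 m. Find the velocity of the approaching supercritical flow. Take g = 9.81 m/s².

For a rectangular channel the momentum equation gives q² = ½·g·y₁·y₂·(y₁ + y₂) = ½×9.81×0.108×0.705×0.813 = 0.304.
q = √0.304 = 0.551 m²/s.
V₁ = q/y₁ = 0.551/0.108 = 5.10 m/s.

V₁ = 5.10 m/s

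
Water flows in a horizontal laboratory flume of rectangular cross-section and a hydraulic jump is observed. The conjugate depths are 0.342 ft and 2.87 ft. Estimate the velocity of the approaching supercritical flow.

For a rectangular channel the momentum equation gives q² = ½·g·y₁·y₂·(y₁ + y₂) = ½×32.2×0.342×2.87×3.21 = 50.8.
q = √50.8 = 7.12 ft²/s.
V₁ = q/y₁ = 7.12/0.342 = 20.8 ft/s.

V₁ = 20.8 ft/s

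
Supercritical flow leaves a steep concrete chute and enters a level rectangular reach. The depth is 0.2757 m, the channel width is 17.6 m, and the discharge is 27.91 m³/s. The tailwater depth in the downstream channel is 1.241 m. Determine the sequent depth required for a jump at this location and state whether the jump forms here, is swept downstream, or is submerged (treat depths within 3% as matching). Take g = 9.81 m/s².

q = Q/b = 27.91/17.6 = 1.586 m²/s; V₁ = q/y₁ = 5.752 m/s. Fr₁ = V₁/√(g·y₁) = 3.497.
Conjugate-depth relation: y₂/y₁ = ½[√(1 + 8Fr₁²) − 1] = ½[√98.860 − 1] = 4.471.
y₂ = 4.471 × 0.2757 = 1.233 m.
Tailwater y_tw = 1.241 m: y_tw ≈ y₂, so the jump forms here.

y₂ = 1.233 m; the jump forms here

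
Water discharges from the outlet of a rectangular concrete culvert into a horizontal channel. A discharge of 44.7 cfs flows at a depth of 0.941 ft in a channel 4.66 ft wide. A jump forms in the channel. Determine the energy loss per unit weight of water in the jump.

q = Q/b = 44.7/4.66 = 9.59 ft²/s; V₁ = q/y₁ = 10.2 ft/s. Fr₁ = V₁/√(g·y₁) = 1.85.
Sequent-depth ratio: y₂/y₁ = ½[√(1 + 8Fr₁²) − 1] = ½[√28.44 − 1] = 2.17.
y₂ = 2.17 × 0.941 = 2.04 ft.
Head loss: ΔE = (y₂ − y₁)³/(4y₁y₂) = (2.04 − 0.941)³/(4×0.941×2.04) = 1.32/7.67 = 0.172 ft.

ΔE = 0.172 ft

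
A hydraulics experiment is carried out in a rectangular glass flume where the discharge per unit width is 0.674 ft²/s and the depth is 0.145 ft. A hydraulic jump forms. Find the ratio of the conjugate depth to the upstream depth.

y₂/y₁ = 2.58

V₁ = q/y₁ = 0.674/0.145 = 4.65 ft/s. Fr₁ = V₁/√(g·y₁) = 4.65/√(32.2×0.145) = 2.15.
Sequent-depth ratio: y₂/y₁ = ½[√(1 + 8Fr₁²) − 1] = ½[√38.02 − 1] = 2.58.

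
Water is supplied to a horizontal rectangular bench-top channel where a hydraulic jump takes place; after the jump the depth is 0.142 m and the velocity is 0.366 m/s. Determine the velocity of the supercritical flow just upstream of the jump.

Fr₂ = V₂/√(g·y₂) = 0.366/√(9.81×0.142) = 0.310.
The Bélanger relation is symmetric: y₁/y₂ = ½[√(1 + 8Fr₂²) − 1] = ½[√1.769 − 1] = 0.165.
y₁ = 0.165 × 0.142 = 0.0234 m.
V₁ = q/y₁ = 0.0520/0.0234 = 2.22 m/s.

V₁ = 2.22 m/s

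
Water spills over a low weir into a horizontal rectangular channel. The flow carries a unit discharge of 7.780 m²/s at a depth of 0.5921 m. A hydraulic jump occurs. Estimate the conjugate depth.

V₁ = q/y₁ = 7.780/0.5921 = 13.14 m/s. Fr₁ = V₁/√(g·y₁) = 13.14/√(9.81×0.5921) = 5.452.
By Bélanger, y₂/y₁ = ½[√(1 + 8Fr₁²) − 1] = ½[√238.79 − 1] = 7.226.
y₂ = 7.226 × 0.5921 = 4.279 m.

y₂ = 4.279 m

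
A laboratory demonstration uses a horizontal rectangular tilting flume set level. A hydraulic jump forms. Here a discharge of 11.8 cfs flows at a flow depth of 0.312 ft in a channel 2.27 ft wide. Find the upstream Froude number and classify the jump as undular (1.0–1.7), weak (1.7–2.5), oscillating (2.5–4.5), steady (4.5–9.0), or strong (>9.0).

Fr₁ = 5.26; steady jump

q = Q/b = 11.8/2.27 = 5.20 ft²/s; V₁ = q/y₁ = 16.7 ft/s. Fr₁ = V₁/√(g·y₁) = 5.26.
Fr₁ = 5.26 lies in the steady range.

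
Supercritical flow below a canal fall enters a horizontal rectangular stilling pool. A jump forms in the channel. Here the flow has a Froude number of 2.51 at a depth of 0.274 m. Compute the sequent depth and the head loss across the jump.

y₂ = 0.845 m; ΔE = 0.201 m

Fr₁ = 2.51 (given).
Bélanger equation: y₂/y₁ = ½[√(1 + 8Fr₁²) − 1] = ½[√51.40 − 1] = 3.08.
y₂ = 3.08 × 0.274 = 0.845 m.
Head loss: ΔE = (y₂ − y₁)³/(4y₁y₂) = (0.845 − 0.274)³/(4×0.274×0.845) = 0.186/0.926 = 0.201 m.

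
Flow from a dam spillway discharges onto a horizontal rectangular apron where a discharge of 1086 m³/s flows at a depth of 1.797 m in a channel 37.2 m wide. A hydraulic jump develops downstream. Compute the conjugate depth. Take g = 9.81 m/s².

q = Q/b = 1086/37.2 = 29.19 m²/s; V₁ = q/y₁ = 16.25 m/s. Fr₁ = V₁/√(g·y₁) = 3.869.
Bélanger equation: y₂/y₁ = ½[√(1 + 8Fr₁²) − 1] = ½[√120.77 − 1] = 4.995.
y₂ = 4.995 × 1.797 = 8.976 m.

y₂ = 8.976 m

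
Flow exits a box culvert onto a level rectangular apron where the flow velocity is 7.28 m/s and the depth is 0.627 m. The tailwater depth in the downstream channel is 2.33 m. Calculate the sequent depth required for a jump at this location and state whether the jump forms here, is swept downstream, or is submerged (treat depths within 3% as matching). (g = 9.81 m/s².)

y₂ = 2.31 m; the jump forms here

Fr₁ = V₁/√(g·y₁) = 7.28/√(9.81×0.627) = 2.94.
Conjugate-depth relation: y₂/y₁ = ½[√(1 + 8Fr₁²) − 1] = ½[√69.93 − 1] = 3.68.
y₂ = 3.68 × 0.627 = 2.31 m.
Tailwater y_tw = 2.33 m: y_tw ≈ y₂, so the jump forms here.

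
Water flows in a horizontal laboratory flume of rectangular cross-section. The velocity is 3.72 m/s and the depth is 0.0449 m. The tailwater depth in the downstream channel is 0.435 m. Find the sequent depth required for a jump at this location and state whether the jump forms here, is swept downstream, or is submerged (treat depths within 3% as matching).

y₂ = 0.334 m; the jump is submerged

Fr₁ = V₁/√(g·y₁) = 3.72/√(9.81×0.0449) = 5.61.
Sequent-depth ratio: y₂/y₁ = ½[√(1 + 8Fr₁²) − 1] = ½[√252.3 − 1] = 7.44.
y₂ = 7.44 × 0.0449 = 0.334 m.
Tailwater y_tw = 0.435 m: y_tw > y₂, so the jump is submerged.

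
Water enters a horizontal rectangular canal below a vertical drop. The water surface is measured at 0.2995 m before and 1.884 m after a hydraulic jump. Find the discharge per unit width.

For a rectangular channel the momentum equation gives q² = ½·g·y₁·y₂·(y₁ + y₂) = ½×9.81×0.2995×1.884×2.183 = 6.043.
q = √6.043 = 2.458 m²/s.

q = 2.458 m²/s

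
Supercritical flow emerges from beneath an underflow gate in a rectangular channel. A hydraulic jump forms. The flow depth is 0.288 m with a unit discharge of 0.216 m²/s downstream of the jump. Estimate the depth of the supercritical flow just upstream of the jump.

y₁ = 0.0879 m

V₂ = q/y₂ = 0.216/0.288 = 0.750 m/s; Fr₂ = V₂/√(g·y₂) = 0.446.
The Bélanger relation is symmetric: y₁/y₂ = ½[√(1 + 8Fr₂²) − 1] = ½[√2.593 − 1] = 0.305.
y₁ = 0.305 × 0.288 = 0.0879 m.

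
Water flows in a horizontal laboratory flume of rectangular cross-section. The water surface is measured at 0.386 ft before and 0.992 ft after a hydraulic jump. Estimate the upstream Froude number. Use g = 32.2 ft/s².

For a rectangular channel the momentum equation gives q² = ½·g·y₁·y₂·(y₁ + y₂) = ½×32.2×0.386×0.992×1.38 = 8.50.
q = √8.50 = 2.91 ft²/s.
V₁ = q/y₁ = 7.55 ft/s; Fr₁ = V₁/√(g·y₁) = 2.14.

Fr₁ = 2.14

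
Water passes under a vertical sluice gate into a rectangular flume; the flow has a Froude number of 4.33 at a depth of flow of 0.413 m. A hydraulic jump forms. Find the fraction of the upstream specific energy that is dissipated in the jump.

Fr₁ = 4.33 (given).
Conjugate-depth relation: y₂/y₁ = ½[√(1 + 8Fr₁²) − 1] = ½[√151.0 − 1] = 5.64.
y₂ = 5.64 × 0.413 = 2.33 m.
E₁ = y₁(1 + Fr₁²/2) = 0.413×(1 + 4.33²/2) = 4.28 m. ΔE = (y₂ − y₁)³/(4y₁y₂) = 1.83 m. ΔE/E₁ = 1.83/4.28 = 0.428.

ΔE/E₁ = 0.428 (42.8%)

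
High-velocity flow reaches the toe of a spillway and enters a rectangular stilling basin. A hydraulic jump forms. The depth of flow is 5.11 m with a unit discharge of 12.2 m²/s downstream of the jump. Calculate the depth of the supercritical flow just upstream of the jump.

V₂ = q/y₂ = 12.2/5.11 = 2.39 m/s; Fr₂ = V₂/√(g·y₂) = 0.337.
Since the conjugate-depth ratio holds either way, y₁/y₂ = ½[√(1 + 8Fr₂²) − 1] = ½[√1.910 − 1] = 0.191.
y₁ = 0.191 × 5.11 = 0.976 m.

y₁ = 0.976 m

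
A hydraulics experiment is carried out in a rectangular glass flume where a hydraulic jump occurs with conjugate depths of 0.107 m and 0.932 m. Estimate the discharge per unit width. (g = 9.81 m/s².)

For a rectangular channel the momentum equation gives q² = ½·g·y₁·y₂·(y₁ + y₂) = ½×9.81×0.107×0.932×1.04 = 0.508.
q = √0.508 = 0.713 m²/s.

q = 0.713 m²/s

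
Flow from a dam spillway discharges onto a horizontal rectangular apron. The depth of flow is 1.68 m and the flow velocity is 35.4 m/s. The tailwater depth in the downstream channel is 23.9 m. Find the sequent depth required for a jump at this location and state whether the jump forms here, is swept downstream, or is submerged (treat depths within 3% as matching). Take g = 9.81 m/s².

Fr₁ = V₁/√(g·y₁) = 35.4/√(9.81×1.68) = 8.72.
Bélanger equation: y₂/y₁ = ½[√(1 + 8Fr₁²) − 1] = ½[√609.3 − 1] = 11.8.
y₂ = 11.8 × 1.68 = 19.9 m.
Tailwater y_tw = 23.9 m: y_tw > y₂, so the jump is submerged.

y₂ = 19.9 m; the jump is submerged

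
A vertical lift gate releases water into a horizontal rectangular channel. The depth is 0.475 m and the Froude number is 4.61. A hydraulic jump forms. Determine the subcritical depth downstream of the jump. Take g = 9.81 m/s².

Fr₁ = 4.61 (given).
Conjugate-depth relation: y₂/y₁ = ½[√(1 + 8Fr₁²) − 1] = ½[√171.0 − 1] = 6.04.
y₂ = 6.04 × 0.475 = 2.87 m.

y₂ = 2.87 m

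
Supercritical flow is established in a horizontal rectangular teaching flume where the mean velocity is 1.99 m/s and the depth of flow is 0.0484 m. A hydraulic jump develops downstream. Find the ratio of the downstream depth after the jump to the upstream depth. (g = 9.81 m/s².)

Fr₁ = V₁/√(g·y₁) = 1.99/√(9.81×0.0484) = 2.89.
Conjugate-depth relation: y₂/y₁ = ½[√(1 + 8Fr₁²) − 1] = ½[√67.72 − 1] = 3.61.

y₂/y₁ = 3.61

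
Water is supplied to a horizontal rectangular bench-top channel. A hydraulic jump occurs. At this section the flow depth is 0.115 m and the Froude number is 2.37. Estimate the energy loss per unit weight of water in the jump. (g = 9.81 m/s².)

Fr₁ = 2.37 (given).
Conjugate-depth relation: y₂/y₁ = ½[√(1 + 8Fr₁²) − 1] = ½[√45.94 − 1] = 2.89.
y₂ = 2.89 × 0.115 = 0.332 m.
V₁ = Fr₁·√(g·y₁) = 2.37×√(9.81×0.115) = 2.52 m/s; q = V₁·y₁ = 0.289 m²/s. V₂ = q/y₂ = 0.289/0.332 = 0.871 m/s. E₁ = y₁ + V₁²/2g = 0.438 m; E₂ = y₂ + V₂²/2g = 0.371 m. ΔE = E₁ − E₂ = 0.0671 m.

ΔE = 0.0671 m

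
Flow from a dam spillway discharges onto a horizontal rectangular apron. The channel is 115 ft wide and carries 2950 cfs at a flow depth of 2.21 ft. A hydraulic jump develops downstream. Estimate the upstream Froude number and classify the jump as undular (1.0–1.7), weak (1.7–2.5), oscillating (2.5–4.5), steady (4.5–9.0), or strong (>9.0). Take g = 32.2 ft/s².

q = Q/b = 2950/115 = 25.7 ft²/s; V₁ = q/y₁ = 11.6 ft/s. Fr₁ = V₁/√(g·y₁) = 1.38.
Fr₁ = 1.38 lies in the undular range.

Fr₁ = 1.38; undular jump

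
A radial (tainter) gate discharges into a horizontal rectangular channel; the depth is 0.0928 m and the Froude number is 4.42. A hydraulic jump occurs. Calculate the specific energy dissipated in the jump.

ΔE = 0.437 m

Fr₁ = 4.42 (given).
Bélanger equation: y₂/y₁ = ½[√(1 + 8Fr₁²) − 1] = ½[√157.3 − 1] = 5.77.
y₂ = 5.77 × 0.0928 = 0.536 m.
Head loss: ΔE = (y₂ − y₁)³/(4y₁y₂) = (0.536 − 0.0928)³/(4×0.0928×0.536) = 0.0868/0.199 = 0.437 m.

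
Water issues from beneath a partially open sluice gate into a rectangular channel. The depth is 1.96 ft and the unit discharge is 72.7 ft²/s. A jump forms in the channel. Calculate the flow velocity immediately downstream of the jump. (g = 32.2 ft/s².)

V₁ = q/y₁ = 72.7/1.96 = 37.1 ft/s. Fr₁ = V₁/√(g·y₁) = 37.1/√(32.2×1.96) = 4.67.
Conjugate-depth relation: y₂/y₁ = ½[√(1 + 8Fr₁²) − 1] = ½[√175.4 − 1] = 6.12.
y₂ = 6.12 × 1.96 = 12.0 ft.
V₂ = q/y₂ = 72.7/12.0 = 6.06 ft/s.

V₂ = 6.06 ft/s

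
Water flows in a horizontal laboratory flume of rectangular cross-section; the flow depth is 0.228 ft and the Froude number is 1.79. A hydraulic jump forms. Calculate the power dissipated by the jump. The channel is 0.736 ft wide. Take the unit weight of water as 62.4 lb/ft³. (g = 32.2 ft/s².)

Fr₁ = 1.79 (given).
Bélanger equation: y₂/y₁ = ½[√(1 + 8Fr₁²) − 1] = ½[√26.63 − 1] = 2.08.
y₂ = 2.08 × 0.228 = 0.474 ft.
Head loss: ΔE = (y₂ − y₁)³/(4y₁y₂) = (0.474 − 0.228)³/(4×0.228×0.474) = 0.0149/0.433 = 0.0345 ft.
V₁ = Fr₁·√(g·y₁) = 1.79×√(32.2×0.228) = 4.85 ft/s; q = V₁·y₁ = 1.11 ft²/s. Q = q·b = 1.11 × 0.736 = 0.814 cfs. P = γ·Q·ΔE/550 = 62.4 × 0.814 × 0.0345 / 550 = 0.00319 hp.

P = 0.00319 hp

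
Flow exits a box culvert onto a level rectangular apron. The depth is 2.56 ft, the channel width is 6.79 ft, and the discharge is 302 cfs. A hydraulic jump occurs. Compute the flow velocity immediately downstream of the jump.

q = Q/b = 302/6.79 = 44.5 ft²/s; V₁ = q/y₁ = 17.4 ft/s. Fr₁ = V₁/√(g·y₁) = 1.91.
By Bélanger, y₂/y₁ = ½[√(1 + 8Fr₁²) − 1] = ½[√30.29 − 1] = 2.25.
y₂ = 2.25 × 2.56 = 5.77 ft.
V₂ = q/y₂ = 44.5/5.77 = 7.71 ft/s.

V₂ = 7.71 ft/s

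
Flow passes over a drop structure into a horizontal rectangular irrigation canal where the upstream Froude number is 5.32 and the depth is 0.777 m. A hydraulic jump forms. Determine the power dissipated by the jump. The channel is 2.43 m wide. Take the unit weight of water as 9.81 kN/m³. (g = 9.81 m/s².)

Fr₁ = 5.32 (given).
From the momentum equation for a rectangular channel, y₂/y₁ = ½[√(1 + 8Fr₁²) − 1] = ½[√227.4 − 1] = 7.04.
y₂ = 7.04 × 0.777 = 5.47 m.
Head loss: ΔE = (y₂ − y₁)³/(4y₁y₂) = (5.47 − 0.777)³/(4×0.777×5.47) = 103/17.0 = 6.08 m.
V₁ = Fr₁·√(g·y₁) = 5.32×√(9.81×0.777) = 14.7 m/s; q = V₁·y₁ = 11.4 m²/s. Q = q·b = 11.4 × 2.43 = 27.7 m³/s. P = γ·Q·ΔE = 9.81 × 27.7 × 6.08 = 1654 kW.

P = 1654 kW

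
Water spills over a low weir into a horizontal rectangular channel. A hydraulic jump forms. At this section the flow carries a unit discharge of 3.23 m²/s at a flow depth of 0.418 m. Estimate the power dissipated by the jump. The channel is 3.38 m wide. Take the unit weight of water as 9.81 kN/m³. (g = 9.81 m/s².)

P = 137 kW

V₁ = q/y₁ = 3.23/0.418 = 7.73 m/s. Fr₁ = V₁/√(g·y₁) = 7.73/√(9.81×0.418) = 3.82.
By Bélanger, y₂/y₁ = ½[√(1 + 8Fr₁²) − 1] = ½[√117.5 − 1] = 4.92.
y₂ = 4.92 × 0.418 = 2.06 m.
Head loss: ΔE = (y₂ − y₁)³/(4y₁y₂) = (2.06 − 0.418)³/(4×0.418×2.06) = 4.40/3.44 = 1.28 m.
Q = q·b = 3.23 × 3.38 = 10.9 m³/s. P = γ·Q·ΔE = 9.81 × 10.9 × 1.28 = 137 kW.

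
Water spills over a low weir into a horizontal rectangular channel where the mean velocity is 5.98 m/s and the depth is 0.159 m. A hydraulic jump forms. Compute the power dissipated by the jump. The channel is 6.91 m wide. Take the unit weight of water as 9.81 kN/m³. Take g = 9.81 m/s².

P = 60.3 kW

Fr₁ = V₁/√(g·y₁) = 5.98/√(9.81×0.159) = 4.79.
From the momentum equation for a rectangular channel, y₂/y₁ = ½[√(1 + 8Fr₁²) − 1] = ½[√184.4 − 1] = 6.29.
y₂ = 6.29 × 0.159 = 1.00 m.
q = V₁·y₁ = 5.98 × 0.159 = 0.951 m²/s. V₂ = q/y₂ = 0.951/1.00 = 0.951 m/s. E₁ = y₁ + V₁²/2g = 1.98 m; E₂ = y₂ + V₂²/2g = 1.05 m. ΔE = E₁ − E₂ = 0.935 m.
Q = q·b = 0.951 × 6.91 = 6.57 m³/s. P = γ·Q·ΔE = 9.81 × 6.57 × 0.935 = 60.3 kW.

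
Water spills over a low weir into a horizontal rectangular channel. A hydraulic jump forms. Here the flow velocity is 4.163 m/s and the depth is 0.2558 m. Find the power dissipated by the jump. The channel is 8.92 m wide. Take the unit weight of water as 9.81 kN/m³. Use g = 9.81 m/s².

Fr₁ = V₁/√(g·y₁) = 4.163/√(9.81×0.2558) = 2.628.
Conjugate-depth relation: y₂/y₁ = ½[√(1 + 8Fr₁²) − 1] = ½[√56.250 − 1] = 3.250.
y₂ = 3.250 × 0.2558 = 0.8314 m.
q = V₁·y₁ = 4.163 × 0.2558 = 1.065 m²/s. V₂ = q/y₂ = 1.065/0.8314 = 1.281 m/s. E₁ = y₁ + V₁²/2g = 1.139 m; E₂ = y₂ + V₂²/2g = 0.9150 m. ΔE = E₁ − E₂ = 0.2241 m.
Q = q·b = 1.065 × 8.92 = 9.499 m³/s. P = γ·Q·ΔE = 9.81 × 9.499 × 0.2241 = 20.89 kW.

P = 20.89 kW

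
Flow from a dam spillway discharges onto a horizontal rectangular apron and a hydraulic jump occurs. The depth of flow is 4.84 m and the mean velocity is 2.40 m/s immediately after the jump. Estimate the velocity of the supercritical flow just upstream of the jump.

V₁ = 11.9 m/s

Fr₂ = V₂/√(g·y₂) = 2.40/√(9.81×4.84) = 0.348.
Applying the sequent-depth relation in reverse, y₁/y₂ = ½[√(1 + 8Fr₂²) − 1] = ½[√1.971 − 1] = 0.202.
y₁ = 0.202 × 4.84 = 0.977 m.
V₁ = q/y₁ = 11.6/0.977 = 11.9 m/s.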